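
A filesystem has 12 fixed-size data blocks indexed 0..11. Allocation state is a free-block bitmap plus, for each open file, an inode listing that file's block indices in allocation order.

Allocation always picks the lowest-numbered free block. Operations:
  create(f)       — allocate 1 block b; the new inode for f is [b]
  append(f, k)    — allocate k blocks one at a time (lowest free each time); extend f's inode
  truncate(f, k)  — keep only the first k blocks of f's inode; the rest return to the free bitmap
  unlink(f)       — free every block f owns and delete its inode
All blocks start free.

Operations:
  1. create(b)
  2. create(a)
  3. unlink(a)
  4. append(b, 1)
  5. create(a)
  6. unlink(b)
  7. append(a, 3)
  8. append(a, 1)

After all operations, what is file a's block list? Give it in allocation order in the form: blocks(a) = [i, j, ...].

after create(b) → b:[0]  free=[F...........]
after create(a) → a:[1], b:[0]  free=[FF..........]
after unlink(a) → b:[0]  free=[F...........]
after append(b, 1) → b:[0, 1]  free=[FF..........]
after create(a) → a:[2], b:[0, 1]  free=[FFF.........]
after unlink(b) → a:[2]  free=[..F.........]
after append(a, 3) → a:[2, 0, 1, 3]  free=[FFFF........]
after append(a, 1) → a:[2, 0, 1, 3, 4]  free=[FFFFF.......]

blocks(a) = [2, 0, 1, 3, 4]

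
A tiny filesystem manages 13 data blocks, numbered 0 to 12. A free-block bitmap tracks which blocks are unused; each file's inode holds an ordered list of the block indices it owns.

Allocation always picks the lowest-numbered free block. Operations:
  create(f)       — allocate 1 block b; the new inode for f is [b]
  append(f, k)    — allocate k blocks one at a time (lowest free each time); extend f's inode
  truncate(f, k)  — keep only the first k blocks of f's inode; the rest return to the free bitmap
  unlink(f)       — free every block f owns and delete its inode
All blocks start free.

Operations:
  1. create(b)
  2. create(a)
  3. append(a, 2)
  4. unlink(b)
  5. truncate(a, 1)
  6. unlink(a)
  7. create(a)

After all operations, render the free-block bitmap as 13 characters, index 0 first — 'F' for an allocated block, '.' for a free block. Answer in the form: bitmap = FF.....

bitmap = F............

after create(b) → b:[0]  free=[F............]
after create(a) → a:[1], b:[0]  free=[FF...........]
after append(a, 2) → a:[1, 2, 3], b:[0]  free=[FFFF.........]
after unlink(b) → a:[1, 2, 3]  free=[.FFF.........]
after truncate(a, 1) → a:[1]  free=[.F...........]
after unlink(a) →   free=[.............]
after create(a) → a:[0]  free=[F............]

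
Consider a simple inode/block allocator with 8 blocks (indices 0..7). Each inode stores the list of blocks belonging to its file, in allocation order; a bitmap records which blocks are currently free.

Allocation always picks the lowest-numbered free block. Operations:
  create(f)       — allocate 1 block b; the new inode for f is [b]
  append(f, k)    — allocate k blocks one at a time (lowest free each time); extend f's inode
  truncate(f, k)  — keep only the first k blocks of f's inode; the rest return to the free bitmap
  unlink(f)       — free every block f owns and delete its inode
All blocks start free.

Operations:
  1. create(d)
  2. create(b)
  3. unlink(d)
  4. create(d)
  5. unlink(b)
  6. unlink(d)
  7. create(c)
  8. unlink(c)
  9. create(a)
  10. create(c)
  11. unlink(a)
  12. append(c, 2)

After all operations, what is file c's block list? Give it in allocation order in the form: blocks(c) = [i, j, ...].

blocks(c) = [1, 0, 2]

  1. create(d)  ⇒  F.......  {d→[0]}
  2. create(b)  ⇒  FF......  {b→[1]; d→[0]}
  3. unlink(d)  ⇒  .F......  {b→[1]}
  4. create(d)  ⇒  FF......  {b→[1]; d→[0]}
  5. unlink(b)  ⇒  F.......  {d→[0]}
  6. unlink(d)  ⇒  ........  {}
  7. create(c)  ⇒  F.......  {c→[0]}
  8. unlink(c)  ⇒  ........  {}
  9. create(a)  ⇒  F.......  {a→[0]}
  10. create(c)  ⇒  FF......  {a→[0]; c→[1]}
  11. unlink(a)  ⇒  .F......  {c→[1]}
  12. append(c, 2)  ⇒  FFF.....  {c→[1, 0, 2]}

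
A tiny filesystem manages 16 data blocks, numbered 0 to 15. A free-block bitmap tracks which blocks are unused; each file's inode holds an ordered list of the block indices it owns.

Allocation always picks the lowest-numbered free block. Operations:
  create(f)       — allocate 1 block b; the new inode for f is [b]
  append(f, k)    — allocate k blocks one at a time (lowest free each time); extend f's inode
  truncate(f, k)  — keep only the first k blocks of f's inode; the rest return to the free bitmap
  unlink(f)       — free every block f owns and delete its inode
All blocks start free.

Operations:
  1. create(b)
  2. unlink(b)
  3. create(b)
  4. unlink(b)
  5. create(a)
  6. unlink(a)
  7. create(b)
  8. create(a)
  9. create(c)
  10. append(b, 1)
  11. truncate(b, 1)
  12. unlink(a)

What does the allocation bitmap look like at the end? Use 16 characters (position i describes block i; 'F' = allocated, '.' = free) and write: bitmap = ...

bitmap = F.F.............

[1] create(b) — b=0 (map F...............)
[2] unlink(b) —  (map ................)
[3] create(b) — b=0 (map F...............)
[4] unlink(b) —  (map ................)
[5] create(a) — a=0 (map F...............)
[6] unlink(a) —  (map ................)
[7] create(b) — b=0 (map F...............)
[8] create(a) — a=1 b=0 (map FF..............)
[9] create(c) — a=1 b=0 c=2 (map FFF.............)
[10] append(b, 1) — a=1 b=0,3 c=2 (map FFFF............)
[11] truncate(b, 1) — a=1 b=0 c=2 (map FFF.............)
[12] unlink(a) — b=0 c=2 (map F.F.............)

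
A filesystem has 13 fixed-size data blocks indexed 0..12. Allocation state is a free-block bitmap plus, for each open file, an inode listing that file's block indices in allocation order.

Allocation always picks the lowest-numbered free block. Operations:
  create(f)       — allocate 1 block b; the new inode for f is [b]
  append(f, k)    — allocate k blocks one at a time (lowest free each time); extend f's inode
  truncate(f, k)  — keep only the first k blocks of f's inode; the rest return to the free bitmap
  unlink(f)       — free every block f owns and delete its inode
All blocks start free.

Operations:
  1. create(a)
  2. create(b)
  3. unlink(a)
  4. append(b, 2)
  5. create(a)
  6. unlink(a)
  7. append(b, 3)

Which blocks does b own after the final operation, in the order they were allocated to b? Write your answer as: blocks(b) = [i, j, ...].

blocks(b) = [1, 0, 2, 3, 4, 5]

[1] create(a) — a=0 (map F............)
[2] create(b) — a=0 b=1 (map FF...........)
[3] unlink(a) — b=1 (map .F...........)
[4] append(b, 2) — b=1,0,2 (map FFF..........)
[5] create(a) — a=3 b=1,0,2 (map FFFF.........)
[6] unlink(a) — b=1,0,2 (map FFF..........)
[7] append(b, 3) — b=1,0,2,3,4,5 (map FFFFFF.......)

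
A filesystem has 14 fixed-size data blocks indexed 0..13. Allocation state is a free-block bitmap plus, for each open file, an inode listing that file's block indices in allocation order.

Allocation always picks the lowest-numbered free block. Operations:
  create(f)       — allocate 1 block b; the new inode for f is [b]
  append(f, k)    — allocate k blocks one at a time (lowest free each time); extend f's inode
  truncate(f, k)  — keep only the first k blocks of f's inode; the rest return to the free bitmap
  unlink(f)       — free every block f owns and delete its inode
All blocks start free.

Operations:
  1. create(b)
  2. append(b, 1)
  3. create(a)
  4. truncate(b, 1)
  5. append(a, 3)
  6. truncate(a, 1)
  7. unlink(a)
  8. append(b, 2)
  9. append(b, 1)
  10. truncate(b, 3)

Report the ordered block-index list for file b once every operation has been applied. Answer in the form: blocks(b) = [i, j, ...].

blocks(b) = [0, 1, 2]

  1. create(b)  ⇒  F.............  {b→[0]}
  2. append(b, 1)  ⇒  FF............  {b→[0, 1]}
  3. create(a)  ⇒  FFF...........  {a→[2]; b→[0, 1]}
  4. truncate(b, 1)  ⇒  F.F...........  {a→[2]; b→[0]}
  5. append(a, 3)  ⇒  FFFFF.........  {a→[2, 1, 3, 4]; b→[0]}
  6. truncate(a, 1)  ⇒  F.F...........  {a→[2]; b→[0]}
  7. unlink(a)  ⇒  F.............  {b→[0]}
  8. append(b, 2)  ⇒  FFF...........  {b→[0, 1, 2]}
  9. append(b, 1)  ⇒  FFFF..........  {b→[0, 1, 2, 3]}
  10. truncate(b, 3)  ⇒  FFF...........  {b→[0, 1, 2]}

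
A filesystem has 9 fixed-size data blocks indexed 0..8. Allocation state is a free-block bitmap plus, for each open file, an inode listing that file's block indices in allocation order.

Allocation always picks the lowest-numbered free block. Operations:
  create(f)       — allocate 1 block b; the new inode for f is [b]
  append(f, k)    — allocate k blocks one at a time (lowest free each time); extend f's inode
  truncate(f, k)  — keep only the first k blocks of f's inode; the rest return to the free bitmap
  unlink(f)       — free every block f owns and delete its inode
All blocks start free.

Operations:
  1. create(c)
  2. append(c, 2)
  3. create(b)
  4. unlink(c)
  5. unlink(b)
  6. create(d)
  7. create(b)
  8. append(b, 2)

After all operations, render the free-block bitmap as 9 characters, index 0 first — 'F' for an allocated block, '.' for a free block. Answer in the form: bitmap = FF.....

bitmap = FFFF.....

[1] create(c) — c=0 (map F........)
[2] append(c, 2) — c=0,1,2 (map FFF......)
[3] create(b) — b=3 c=0,1,2 (map FFFF.....)
[4] unlink(c) — b=3 (map ...F.....)
[5] unlink(b) —  (map .........)
[6] create(d) — d=0 (map F........)
[7] create(b) — b=1 d=0 (map FF.......)
[8] append(b, 2) — b=1,2,3 d=0 (map FFFF.....)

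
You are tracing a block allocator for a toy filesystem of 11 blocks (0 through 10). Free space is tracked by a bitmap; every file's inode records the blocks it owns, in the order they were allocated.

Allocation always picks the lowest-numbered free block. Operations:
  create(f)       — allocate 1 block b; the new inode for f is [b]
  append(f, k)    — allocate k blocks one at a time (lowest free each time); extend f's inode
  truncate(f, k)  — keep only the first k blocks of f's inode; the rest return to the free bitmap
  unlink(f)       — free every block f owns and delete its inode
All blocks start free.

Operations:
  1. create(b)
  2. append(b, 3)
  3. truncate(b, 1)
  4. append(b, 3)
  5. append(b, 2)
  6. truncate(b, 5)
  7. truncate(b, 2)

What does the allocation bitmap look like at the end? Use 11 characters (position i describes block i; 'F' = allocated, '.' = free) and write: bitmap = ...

bitmap = FF.........

[1] create(b) — b=0 (map F..........)
[2] append(b, 3) — b=0,1,2,3 (map FFFF.......)
[3] truncate(b, 1) — b=0 (map F..........)
[4] append(b, 3) — b=0,1,2,3 (map FFFF.......)
[5] append(b, 2) — b=0,1,2,3,4,5 (map FFFFFF.....)
[6] truncate(b, 5) — b=0,1,2,3,4 (map FFFFF......)
[7] truncate(b, 2) — b=0,1 (map FF.........)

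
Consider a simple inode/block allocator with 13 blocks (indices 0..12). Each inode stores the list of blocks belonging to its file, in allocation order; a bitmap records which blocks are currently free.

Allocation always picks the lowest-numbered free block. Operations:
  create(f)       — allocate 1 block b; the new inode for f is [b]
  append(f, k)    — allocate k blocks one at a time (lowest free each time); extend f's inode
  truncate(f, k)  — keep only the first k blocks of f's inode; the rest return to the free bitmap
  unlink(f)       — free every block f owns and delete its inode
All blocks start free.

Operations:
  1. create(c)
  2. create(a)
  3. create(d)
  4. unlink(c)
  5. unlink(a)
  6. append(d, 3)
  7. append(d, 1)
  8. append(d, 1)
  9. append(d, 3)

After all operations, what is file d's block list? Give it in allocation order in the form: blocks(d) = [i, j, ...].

[1] create(c) — c=0 (map F............)
[2] create(a) — a=1 c=0 (map FF...........)
[3] create(d) — a=1 c=0 d=2 (map FFF..........)
[4] unlink(c) — a=1 d=2 (map .FF..........)
[5] unlink(a) — d=2 (map ..F..........)
[6] append(d, 3) — d=2,0,1,3 (map FFFF.........)
[7] append(d, 1) — d=2,0,1,3,4 (map FFFFF........)
[8] append(d, 1) — d=2,0,1,3,4,5 (map FFFFFF.......)
[9] append(d, 3) — d=2,0,1,3,4,5,6,7,8 (map FFFFFFFFF....)

blocks(d) = [2, 0, 1, 3, 4, 5, 6, 7, 8]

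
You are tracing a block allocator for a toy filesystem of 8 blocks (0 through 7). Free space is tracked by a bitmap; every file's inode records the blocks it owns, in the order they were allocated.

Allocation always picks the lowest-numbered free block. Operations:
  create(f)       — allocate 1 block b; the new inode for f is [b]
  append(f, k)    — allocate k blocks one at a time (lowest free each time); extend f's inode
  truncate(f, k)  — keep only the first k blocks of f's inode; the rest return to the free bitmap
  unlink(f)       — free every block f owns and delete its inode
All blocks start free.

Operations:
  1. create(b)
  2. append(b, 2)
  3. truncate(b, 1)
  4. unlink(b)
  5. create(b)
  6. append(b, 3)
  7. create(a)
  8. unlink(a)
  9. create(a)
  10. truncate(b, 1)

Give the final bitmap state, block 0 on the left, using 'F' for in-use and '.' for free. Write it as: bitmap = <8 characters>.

[1] create(b) — b=0 (map F.......)
[2] append(b, 2) — b=0,1,2 (map FFF.....)
[3] truncate(b, 1) — b=0 (map F.......)
[4] unlink(b) —  (map ........)
[5] create(b) — b=0 (map F.......)
[6] append(b, 3) — b=0,1,2,3 (map FFFF....)
[7] create(a) — a=4 b=0,1,2,3 (map FFFFF...)
[8] unlink(a) — b=0,1,2,3 (map FFFF....)
[9] create(a) — a=4 b=0,1,2,3 (map FFFFF...)
[10] truncate(b, 1) — a=4 b=0 (map F...F...)

bitmap = F...F...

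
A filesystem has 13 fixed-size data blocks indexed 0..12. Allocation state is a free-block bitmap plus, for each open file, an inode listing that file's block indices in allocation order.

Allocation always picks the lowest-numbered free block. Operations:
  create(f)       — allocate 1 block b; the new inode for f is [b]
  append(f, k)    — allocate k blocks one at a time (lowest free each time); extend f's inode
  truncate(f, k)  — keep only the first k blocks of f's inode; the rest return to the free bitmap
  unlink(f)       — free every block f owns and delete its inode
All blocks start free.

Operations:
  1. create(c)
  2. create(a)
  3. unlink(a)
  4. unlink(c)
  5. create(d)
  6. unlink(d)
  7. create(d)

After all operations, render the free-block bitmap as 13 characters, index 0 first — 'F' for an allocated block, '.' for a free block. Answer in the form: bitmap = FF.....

bitmap = F............

after create(c) → c:[0]  free=[F............]
after create(a) → a:[1], c:[0]  free=[FF...........]
after unlink(a) → c:[0]  free=[F............]
after unlink(c) →   free=[.............]
after create(d) → d:[0]  free=[F............]
after unlink(d) →   free=[.............]
after create(d) → d:[0]  free=[F............]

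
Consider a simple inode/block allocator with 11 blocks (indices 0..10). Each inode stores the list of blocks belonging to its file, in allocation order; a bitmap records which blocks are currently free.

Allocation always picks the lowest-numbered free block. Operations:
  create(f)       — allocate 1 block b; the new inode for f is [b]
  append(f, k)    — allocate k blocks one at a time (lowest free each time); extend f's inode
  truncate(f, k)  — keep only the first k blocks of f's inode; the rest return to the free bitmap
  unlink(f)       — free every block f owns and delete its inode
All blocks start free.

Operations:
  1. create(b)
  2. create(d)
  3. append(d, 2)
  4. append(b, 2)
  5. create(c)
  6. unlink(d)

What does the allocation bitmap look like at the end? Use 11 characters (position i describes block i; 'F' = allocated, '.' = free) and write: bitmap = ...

bitmap = F...FFF....

[1] create(b) — b=0 (map F..........)
[2] create(d) — b=0 d=1 (map FF.........)
[3] append(d, 2) — b=0 d=1,2,3 (map FFFF.......)
[4] append(b, 2) — b=0,4,5 d=1,2,3 (map FFFFFF.....)
[5] create(c) — b=0,4,5 c=6 d=1,2,3 (map FFFFFFF....)
[6] unlink(d) — b=0,4,5 c=6 (map F...FFF....)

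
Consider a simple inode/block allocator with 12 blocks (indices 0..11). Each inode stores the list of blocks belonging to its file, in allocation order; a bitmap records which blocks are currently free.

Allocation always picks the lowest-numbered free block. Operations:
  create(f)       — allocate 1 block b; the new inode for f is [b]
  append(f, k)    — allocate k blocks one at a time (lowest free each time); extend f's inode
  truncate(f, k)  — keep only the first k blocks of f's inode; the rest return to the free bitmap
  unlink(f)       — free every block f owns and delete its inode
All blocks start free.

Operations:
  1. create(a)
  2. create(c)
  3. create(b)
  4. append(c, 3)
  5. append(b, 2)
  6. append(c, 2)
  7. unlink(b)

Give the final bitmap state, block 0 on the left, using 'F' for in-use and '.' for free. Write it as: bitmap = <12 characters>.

after create(a) → a:[0]  free=[F...........]
after create(c) → a:[0], c:[1]  free=[FF..........]
after create(b) → a:[0], b:[2], c:[1]  free=[FFF.........]
after append(c, 3) → a:[0], b:[2], c:[1, 3, 4, 5]  free=[FFFFFF......]
after append(b, 2) → a:[0], b:[2, 6, 7], c:[1, 3, 4, 5]  free=[FFFFFFFF....]
after append(c, 2) → a:[0], b:[2, 6, 7], c:[1, 3, 4, 5, 8, 9]  free=[FFFFFFFFFF..]
after unlink(b) → a:[0], c:[1, 3, 4, 5, 8, 9]  free=[FF.FFF..FF..]

bitmap = FF.FFF..FF..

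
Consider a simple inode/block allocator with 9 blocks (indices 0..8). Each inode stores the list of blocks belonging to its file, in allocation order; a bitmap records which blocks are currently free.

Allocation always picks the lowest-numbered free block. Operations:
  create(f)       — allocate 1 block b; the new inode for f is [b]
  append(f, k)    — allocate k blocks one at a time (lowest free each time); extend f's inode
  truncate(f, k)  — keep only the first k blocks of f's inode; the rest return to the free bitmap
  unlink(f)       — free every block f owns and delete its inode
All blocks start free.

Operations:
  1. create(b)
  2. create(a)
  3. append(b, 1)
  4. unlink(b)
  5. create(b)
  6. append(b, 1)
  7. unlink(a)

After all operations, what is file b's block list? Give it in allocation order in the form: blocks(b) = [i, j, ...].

  1. create(b)  ⇒  F........  {b→[0]}
  2. create(a)  ⇒  FF.......  {a→[1]; b→[0]}
  3. append(b, 1)  ⇒  FFF......  {a→[1]; b→[0, 2]}
  4. unlink(b)  ⇒  .F.......  {a→[1]}
  5. create(b)  ⇒  FF.......  {a→[1]; b→[0]}
  6. append(b, 1)  ⇒  FFF......  {a→[1]; b→[0, 2]}
  7. unlink(a)  ⇒  F.F......  {b→[0, 2]}

blocks(b) = [0, 2]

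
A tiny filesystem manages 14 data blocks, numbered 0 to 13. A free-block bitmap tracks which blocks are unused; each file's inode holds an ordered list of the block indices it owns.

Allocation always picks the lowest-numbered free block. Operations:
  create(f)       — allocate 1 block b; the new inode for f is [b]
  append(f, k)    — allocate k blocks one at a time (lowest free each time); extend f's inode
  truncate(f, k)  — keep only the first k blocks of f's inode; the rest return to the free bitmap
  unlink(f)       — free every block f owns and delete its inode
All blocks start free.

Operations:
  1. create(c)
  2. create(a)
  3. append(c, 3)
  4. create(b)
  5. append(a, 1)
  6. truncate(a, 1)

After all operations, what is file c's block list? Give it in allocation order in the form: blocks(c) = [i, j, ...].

blocks(c) = [0, 2, 3, 4]

[1] create(c) — c=0 (map F.............)
[2] create(a) — a=1 c=0 (map FF............)
[3] append(c, 3) — a=1 c=0,2,3,4 (map FFFFF.........)
[4] create(b) — a=1 b=5 c=0,2,3,4 (map FFFFFF........)
[5] append(a, 1) — a=1,6 b=5 c=0,2,3,4 (map FFFFFFF.......)
[6] truncate(a, 1) — a=1 b=5 c=0,2,3,4 (map FFFFFF........)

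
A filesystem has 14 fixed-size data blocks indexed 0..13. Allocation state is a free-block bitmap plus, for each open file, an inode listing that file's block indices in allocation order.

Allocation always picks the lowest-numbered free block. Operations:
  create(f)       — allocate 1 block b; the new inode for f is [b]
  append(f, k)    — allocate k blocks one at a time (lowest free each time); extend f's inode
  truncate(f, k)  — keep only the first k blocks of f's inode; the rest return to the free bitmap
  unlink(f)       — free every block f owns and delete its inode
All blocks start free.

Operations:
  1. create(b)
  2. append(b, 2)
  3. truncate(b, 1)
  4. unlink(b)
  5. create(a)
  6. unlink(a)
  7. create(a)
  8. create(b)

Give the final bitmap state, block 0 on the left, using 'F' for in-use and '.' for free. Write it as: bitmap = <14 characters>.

bitmap = FF............

  1. create(b)  ⇒  F.............  {b→[0]}
  2. append(b, 2)  ⇒  FFF...........  {b→[0, 1, 2]}
  3. truncate(b, 1)  ⇒  F.............  {b→[0]}
  4. unlink(b)  ⇒  ..............  {}
  5. create(a)  ⇒  F.............  {a→[0]}
  6. unlink(a)  ⇒  ..............  {}
  7. create(a)  ⇒  F.............  {a→[0]}
  8. create(b)  ⇒  FF............  {a→[0]; b→[1]}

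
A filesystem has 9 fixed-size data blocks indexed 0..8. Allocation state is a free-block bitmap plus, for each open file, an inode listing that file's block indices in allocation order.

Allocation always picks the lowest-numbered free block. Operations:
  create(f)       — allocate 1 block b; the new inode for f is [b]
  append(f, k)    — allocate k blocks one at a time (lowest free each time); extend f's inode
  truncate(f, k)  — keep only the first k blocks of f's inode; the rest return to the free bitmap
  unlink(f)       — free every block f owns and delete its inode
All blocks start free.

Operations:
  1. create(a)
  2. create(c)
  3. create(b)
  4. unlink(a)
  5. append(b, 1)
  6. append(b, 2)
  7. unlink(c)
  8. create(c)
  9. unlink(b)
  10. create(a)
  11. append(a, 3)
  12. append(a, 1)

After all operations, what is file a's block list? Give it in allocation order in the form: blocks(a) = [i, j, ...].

after create(a) → a:[0]  free=[F........]
after create(c) → a:[0], c:[1]  free=[FF.......]
after create(b) → a:[0], b:[2], c:[1]  free=[FFF......]
after unlink(a) → b:[2], c:[1]  free=[.FF......]
after append(b, 1) → b:[2, 0], c:[1]  free=[FFF......]
after append(b, 2) → b:[2, 0, 3, 4], c:[1]  free=[FFFFF....]
after unlink(c) → b:[2, 0, 3, 4]  free=[F.FFF....]
after create(c) → b:[2, 0, 3, 4], c:[1]  free=[FFFFF....]
after unlink(b) → c:[1]  free=[.F.......]
after create(a) → a:[0], c:[1]  free=[FF.......]
after append(a, 3) → a:[0, 2, 3, 4], c:[1]  free=[FFFFF....]
after append(a, 1) → a:[0, 2, 3, 4, 5], c:[1]  free=[FFFFFF...]

blocks(a) = [0, 2, 3, 4, 5]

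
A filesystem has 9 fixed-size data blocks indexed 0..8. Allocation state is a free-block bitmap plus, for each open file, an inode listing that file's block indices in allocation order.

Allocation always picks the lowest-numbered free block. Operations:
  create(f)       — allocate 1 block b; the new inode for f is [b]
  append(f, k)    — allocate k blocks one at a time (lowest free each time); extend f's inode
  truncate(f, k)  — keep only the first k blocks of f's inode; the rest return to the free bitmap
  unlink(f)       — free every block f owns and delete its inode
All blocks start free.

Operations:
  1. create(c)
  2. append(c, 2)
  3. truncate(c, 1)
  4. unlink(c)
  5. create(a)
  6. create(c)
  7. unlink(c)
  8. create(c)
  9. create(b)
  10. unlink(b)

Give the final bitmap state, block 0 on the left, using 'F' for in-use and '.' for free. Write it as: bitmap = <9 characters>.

create(c): bitmap=F........ | c=[0]
append(c, 2): bitmap=FFF...... | c=[0, 1, 2]
truncate(c, 1): bitmap=F........ | c=[0]
unlink(c): bitmap=......... | 
create(a): bitmap=F........ | a=[0]
create(c): bitmap=FF....... | a=[0] c=[1]
unlink(c): bitmap=F........ | a=[0]
create(c): bitmap=FF....... | a=[0] c=[1]
create(b): bitmap=FFF...... | a=[0] b=[2] c=[1]
unlink(b): bitmap=FF....... | a=[0] c=[1]

bitmap = FF.......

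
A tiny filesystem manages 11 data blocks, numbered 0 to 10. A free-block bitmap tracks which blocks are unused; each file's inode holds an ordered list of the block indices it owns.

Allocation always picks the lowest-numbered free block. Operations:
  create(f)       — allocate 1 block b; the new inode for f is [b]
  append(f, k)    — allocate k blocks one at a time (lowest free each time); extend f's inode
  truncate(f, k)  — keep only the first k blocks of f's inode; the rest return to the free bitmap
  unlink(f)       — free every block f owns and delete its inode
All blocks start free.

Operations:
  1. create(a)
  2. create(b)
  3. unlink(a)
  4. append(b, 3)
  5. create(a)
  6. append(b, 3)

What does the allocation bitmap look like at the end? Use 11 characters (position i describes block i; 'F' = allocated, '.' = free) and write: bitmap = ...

create(a): bitmap=F.......... | a=[0]
create(b): bitmap=FF......... | a=[0] b=[1]
unlink(a): bitmap=.F......... | b=[1]
append(b, 3): bitmap=FFFF....... | b=[1, 0, 2, 3]
create(a): bitmap=FFFFF...... | a=[4] b=[1, 0, 2, 3]
append(b, 3): bitmap=FFFFFFFF... | a=[4] b=[1, 0, 2, 3, 5, 6, 7]

bitmap = FFFFFFFF...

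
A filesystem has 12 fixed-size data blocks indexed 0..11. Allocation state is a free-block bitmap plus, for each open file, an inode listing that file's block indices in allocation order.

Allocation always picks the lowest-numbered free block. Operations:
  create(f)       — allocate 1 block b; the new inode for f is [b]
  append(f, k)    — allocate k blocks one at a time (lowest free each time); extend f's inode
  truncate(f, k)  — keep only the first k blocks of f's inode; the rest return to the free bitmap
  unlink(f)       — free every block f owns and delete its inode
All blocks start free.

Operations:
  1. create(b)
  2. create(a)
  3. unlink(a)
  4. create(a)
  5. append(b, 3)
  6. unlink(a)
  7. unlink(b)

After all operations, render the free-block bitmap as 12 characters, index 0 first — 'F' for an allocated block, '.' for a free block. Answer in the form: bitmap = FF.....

create(b): bitmap=F........... | b=[0]
create(a): bitmap=FF.......... | a=[1] b=[0]
unlink(a): bitmap=F........... | b=[0]
create(a): bitmap=FF.......... | a=[1] b=[0]
append(b, 3): bitmap=FFFFF....... | a=[1] b=[0, 2, 3, 4]
unlink(a): bitmap=F.FFF....... | b=[0, 2, 3, 4]
unlink(b): bitmap=............ | 

bitmap = ............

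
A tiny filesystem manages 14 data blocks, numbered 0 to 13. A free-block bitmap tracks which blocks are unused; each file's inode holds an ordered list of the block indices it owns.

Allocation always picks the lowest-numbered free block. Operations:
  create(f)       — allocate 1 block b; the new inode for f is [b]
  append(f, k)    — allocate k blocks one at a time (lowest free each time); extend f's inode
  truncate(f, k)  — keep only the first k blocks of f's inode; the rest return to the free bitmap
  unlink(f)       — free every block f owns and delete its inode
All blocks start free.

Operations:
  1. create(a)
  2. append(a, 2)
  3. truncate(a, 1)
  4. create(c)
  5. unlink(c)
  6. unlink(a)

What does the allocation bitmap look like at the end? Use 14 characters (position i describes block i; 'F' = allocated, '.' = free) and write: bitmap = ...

after create(a) → a:[0]  free=[F.............]
after append(a, 2) → a:[0, 1, 2]  free=[FFF...........]
after truncate(a, 1) → a:[0]  free=[F.............]
after create(c) → a:[0], c:[1]  free=[FF............]
after unlink(c) → a:[0]  free=[F.............]
after unlink(a) →   free=[..............]

bitmap = ..............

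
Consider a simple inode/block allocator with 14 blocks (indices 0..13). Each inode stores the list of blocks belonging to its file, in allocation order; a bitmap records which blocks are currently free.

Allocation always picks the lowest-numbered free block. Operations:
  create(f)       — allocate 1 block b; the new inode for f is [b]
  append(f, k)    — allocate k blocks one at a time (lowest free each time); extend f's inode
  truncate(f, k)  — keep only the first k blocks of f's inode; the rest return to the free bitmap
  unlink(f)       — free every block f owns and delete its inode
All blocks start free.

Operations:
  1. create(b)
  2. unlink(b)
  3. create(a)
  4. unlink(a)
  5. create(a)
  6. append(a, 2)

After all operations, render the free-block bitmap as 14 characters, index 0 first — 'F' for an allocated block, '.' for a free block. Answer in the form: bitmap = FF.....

[1] create(b) — b=0 (map F.............)
[2] unlink(b) —  (map ..............)
[3] create(a) — a=0 (map F.............)
[4] unlink(a) —  (map ..............)
[5] create(a) — a=0 (map F.............)
[6] append(a, 2) — a=0,1,2 (map FFF...........)

bitmap = FFF...........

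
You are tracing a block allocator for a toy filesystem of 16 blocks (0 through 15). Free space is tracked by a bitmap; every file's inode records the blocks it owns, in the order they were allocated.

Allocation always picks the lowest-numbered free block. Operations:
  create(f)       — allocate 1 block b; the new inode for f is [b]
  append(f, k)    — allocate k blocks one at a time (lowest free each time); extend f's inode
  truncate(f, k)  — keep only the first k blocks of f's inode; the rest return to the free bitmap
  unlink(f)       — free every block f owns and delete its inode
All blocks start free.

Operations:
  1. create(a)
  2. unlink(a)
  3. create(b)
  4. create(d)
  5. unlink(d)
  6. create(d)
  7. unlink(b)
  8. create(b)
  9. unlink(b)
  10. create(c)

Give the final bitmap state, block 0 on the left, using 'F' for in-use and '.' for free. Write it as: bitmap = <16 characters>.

after create(a) → a:[0]  free=[F...............]
after unlink(a) →   free=[................]
after create(b) → b:[0]  free=[F...............]
after create(d) → b:[0], d:[1]  free=[FF..............]
after unlink(d) → b:[0]  free=[F...............]
after create(d) → b:[0], d:[1]  free=[FF..............]
after unlink(b) → d:[1]  free=[.F..............]
after create(b) → b:[0], d:[1]  free=[FF..............]
after unlink(b) → d:[1]  free=[.F..............]
after create(c) → c:[0], d:[1]  free=[FF..............]

bitmap = FF..............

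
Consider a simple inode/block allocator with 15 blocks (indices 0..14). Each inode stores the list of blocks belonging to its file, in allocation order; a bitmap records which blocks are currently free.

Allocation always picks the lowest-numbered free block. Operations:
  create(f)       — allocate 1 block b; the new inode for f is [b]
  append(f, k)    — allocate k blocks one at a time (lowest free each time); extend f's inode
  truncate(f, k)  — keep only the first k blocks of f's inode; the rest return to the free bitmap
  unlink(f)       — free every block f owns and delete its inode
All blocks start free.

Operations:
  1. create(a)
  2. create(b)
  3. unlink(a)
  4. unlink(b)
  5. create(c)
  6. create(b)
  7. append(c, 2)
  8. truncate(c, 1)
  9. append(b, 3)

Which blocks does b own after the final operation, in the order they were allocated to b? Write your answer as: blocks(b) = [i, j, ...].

create(a): bitmap=F.............. | a=[0]
create(b): bitmap=FF............. | a=[0] b=[1]
unlink(a): bitmap=.F............. | b=[1]
unlink(b): bitmap=............... | 
create(c): bitmap=F.............. | c=[0]
create(b): bitmap=FF............. | b=[1] c=[0]
append(c, 2): bitmap=FFFF........... | b=[1] c=[0, 2, 3]
truncate(c, 1): bitmap=FF............. | b=[1] c=[0]
append(b, 3): bitmap=FFFFF.......... | b=[1, 2, 3, 4] c=[0]

blocks(b) = [1, 2, 3, 4]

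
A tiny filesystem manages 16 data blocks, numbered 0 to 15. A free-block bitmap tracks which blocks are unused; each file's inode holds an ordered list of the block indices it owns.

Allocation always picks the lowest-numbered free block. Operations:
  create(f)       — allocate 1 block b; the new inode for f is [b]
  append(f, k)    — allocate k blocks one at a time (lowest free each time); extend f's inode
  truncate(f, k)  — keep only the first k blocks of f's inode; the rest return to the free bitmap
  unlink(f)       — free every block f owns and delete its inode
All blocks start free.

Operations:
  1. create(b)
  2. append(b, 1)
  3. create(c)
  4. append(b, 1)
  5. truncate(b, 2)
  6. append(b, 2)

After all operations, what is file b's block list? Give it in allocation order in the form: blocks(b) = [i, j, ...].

blocks(b) = [0, 1, 3, 4]

after create(b) → b:[0]  free=[F...............]
after append(b, 1) → b:[0, 1]  free=[FF..............]
after create(c) → b:[0, 1], c:[2]  free=[FFF.............]
after append(b, 1) → b:[0, 1, 3], c:[2]  free=[FFFF............]
after truncate(b, 2) → b:[0, 1], c:[2]  free=[FFF.............]
after append(b, 2) → b:[0, 1, 3, 4], c:[2]  free=[FFFFF...........]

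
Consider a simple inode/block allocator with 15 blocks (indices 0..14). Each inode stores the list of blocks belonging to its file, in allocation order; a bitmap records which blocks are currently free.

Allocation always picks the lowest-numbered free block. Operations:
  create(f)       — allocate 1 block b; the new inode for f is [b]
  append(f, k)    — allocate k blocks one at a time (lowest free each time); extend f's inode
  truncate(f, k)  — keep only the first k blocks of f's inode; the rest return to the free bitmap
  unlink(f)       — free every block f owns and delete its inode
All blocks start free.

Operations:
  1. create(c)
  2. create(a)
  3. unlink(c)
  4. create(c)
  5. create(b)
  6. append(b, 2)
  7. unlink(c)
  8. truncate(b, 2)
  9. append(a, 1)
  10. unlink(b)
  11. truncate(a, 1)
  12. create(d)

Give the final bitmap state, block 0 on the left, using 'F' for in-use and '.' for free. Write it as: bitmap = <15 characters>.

  1. create(c)  ⇒  F..............  {c→[0]}
  2. create(a)  ⇒  FF.............  {a→[1]; c→[0]}
  3. unlink(c)  ⇒  .F.............  {a→[1]}
  4. create(c)  ⇒  FF.............  {a→[1]; c→[0]}
  5. create(b)  ⇒  FFF............  {a→[1]; b→[2]; c→[0]}
  6. append(b, 2)  ⇒  FFFFF..........  {a→[1]; b→[2, 3, 4]; c→[0]}
  7. unlink(c)  ⇒  .FFFF..........  {a→[1]; b→[2, 3, 4]}
  8. truncate(b, 2)  ⇒  .FFF...........  {a→[1]; b→[2, 3]}
  9. append(a, 1)  ⇒  FFFF...........  {a→[1, 0]; b→[2, 3]}
  10. unlink(b)  ⇒  FF.............  {a→[1, 0]}
  11. truncate(a, 1)  ⇒  .F.............  {a→[1]}
  12. create(d)  ⇒  FF.............  {a→[1]; d→[0]}

bitmap = FF.............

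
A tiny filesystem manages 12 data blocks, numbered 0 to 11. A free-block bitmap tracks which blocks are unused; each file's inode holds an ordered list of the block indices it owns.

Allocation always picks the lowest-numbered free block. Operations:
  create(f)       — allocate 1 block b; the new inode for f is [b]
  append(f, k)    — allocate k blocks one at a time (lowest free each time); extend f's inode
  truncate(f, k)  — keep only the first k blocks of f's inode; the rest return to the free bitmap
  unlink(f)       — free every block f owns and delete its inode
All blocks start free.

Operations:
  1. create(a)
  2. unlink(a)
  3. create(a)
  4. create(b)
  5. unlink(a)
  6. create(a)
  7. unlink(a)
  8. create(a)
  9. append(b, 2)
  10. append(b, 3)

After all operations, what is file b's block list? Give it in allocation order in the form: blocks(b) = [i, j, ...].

after create(a) → a:[0]  free=[F...........]
after unlink(a) →   free=[............]
after create(a) → a:[0]  free=[F...........]
after create(b) → a:[0], b:[1]  free=[FF..........]
after unlink(a) → b:[1]  free=[.F..........]
after create(a) → a:[0], b:[1]  free=[FF..........]
after unlink(a) → b:[1]  free=[.F..........]
after create(a) → a:[0], b:[1]  free=[FF..........]
after append(b, 2) → a:[0], b:[1, 2, 3]  free=[FFFF........]
after append(b, 3) → a:[0], b:[1, 2, 3, 4, 5, 6]  free=[FFFFFFF.....]

blocks(b) = [1, 2, 3, 4, 5, 6]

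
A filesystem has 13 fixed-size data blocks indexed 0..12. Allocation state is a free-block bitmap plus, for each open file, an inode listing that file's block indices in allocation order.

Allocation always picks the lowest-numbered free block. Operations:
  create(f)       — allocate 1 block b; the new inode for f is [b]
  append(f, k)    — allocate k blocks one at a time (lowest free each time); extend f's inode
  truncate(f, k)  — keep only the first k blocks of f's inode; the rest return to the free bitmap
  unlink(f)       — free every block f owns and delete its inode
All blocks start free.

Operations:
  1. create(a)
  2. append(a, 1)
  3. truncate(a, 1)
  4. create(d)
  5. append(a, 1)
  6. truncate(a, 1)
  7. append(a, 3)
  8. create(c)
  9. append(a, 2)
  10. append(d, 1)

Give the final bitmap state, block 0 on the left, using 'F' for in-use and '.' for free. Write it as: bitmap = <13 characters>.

create(a): bitmap=F............ | a=[0]
append(a, 1): bitmap=FF........... | a=[0, 1]
truncate(a, 1): bitmap=F............ | a=[0]
create(d): bitmap=FF........... | a=[0] d=[1]
append(a, 1): bitmap=FFF.......... | a=[0, 2] d=[1]
truncate(a, 1): bitmap=FF........... | a=[0] d=[1]
append(a, 3): bitmap=FFFFF........ | a=[0, 2, 3, 4] d=[1]
create(c): bitmap=FFFFFF....... | a=[0, 2, 3, 4] c=[5] d=[1]
append(a, 2): bitmap=FFFFFFFF..... | a=[0, 2, 3, 4, 6, 7] c=[5] d=[1]
append(d, 1): bitmap=FFFFFFFFF.... | a=[0, 2, 3, 4, 6, 7] c=[5] d=[1, 8]

bitmap = FFFFFFFFF....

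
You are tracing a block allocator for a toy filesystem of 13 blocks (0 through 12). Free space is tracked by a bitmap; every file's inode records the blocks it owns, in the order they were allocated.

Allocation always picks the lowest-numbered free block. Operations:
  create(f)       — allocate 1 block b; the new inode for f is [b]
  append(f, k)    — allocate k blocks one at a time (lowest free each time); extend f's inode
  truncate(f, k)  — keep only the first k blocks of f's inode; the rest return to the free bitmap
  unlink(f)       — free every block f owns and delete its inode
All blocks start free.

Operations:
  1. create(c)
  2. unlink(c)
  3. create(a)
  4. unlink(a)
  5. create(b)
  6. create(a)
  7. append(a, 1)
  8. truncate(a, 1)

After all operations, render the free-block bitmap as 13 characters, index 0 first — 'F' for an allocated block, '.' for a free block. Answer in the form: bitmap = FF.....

[1] create(c) — c=0 (map F............)
[2] unlink(c) —  (map .............)
[3] create(a) — a=0 (map F............)
[4] unlink(a) —  (map .............)
[5] create(b) — b=0 (map F............)
[6] create(a) — a=1 b=0 (map FF...........)
[7] append(a, 1) — a=1,2 b=0 (map FFF..........)
[8] truncate(a, 1) — a=1 b=0 (map FF...........)

bitmap = FF...........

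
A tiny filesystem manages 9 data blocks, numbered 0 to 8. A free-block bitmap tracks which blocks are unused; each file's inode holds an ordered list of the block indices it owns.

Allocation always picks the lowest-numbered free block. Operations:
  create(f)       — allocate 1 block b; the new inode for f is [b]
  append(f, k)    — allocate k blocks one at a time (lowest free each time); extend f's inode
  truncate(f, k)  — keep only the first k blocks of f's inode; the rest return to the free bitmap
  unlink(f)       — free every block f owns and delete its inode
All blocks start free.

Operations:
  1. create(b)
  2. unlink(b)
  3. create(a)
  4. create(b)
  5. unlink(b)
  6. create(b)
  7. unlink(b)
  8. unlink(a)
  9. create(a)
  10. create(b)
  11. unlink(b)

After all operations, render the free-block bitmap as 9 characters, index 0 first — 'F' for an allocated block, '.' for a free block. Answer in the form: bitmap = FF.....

bitmap = F........

after create(b) → b:[0]  free=[F........]
after unlink(b) →   free=[.........]
after create(a) → a:[0]  free=[F........]
after create(b) → a:[0], b:[1]  free=[FF.......]
after unlink(b) → a:[0]  free=[F........]
after create(b) → a:[0], b:[1]  free=[FF.......]
after unlink(b) → a:[0]  free=[F........]
after unlink(a) →   free=[.........]
after create(a) → a:[0]  free=[F........]
after create(b) → a:[0], b:[1]  free=[FF.......]
after unlink(b) → a:[0]  free=[F........]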